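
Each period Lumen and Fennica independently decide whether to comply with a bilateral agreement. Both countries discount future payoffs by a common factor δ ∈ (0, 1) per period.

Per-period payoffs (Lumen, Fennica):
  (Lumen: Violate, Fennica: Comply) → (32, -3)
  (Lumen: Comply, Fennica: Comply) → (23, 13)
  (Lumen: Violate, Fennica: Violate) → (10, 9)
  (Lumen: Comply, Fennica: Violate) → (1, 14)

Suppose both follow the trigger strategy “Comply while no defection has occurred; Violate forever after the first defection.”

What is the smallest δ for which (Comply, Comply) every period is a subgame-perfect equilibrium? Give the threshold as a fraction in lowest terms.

For Lumen: deviation gain 32−23 = 9, per-period punishment loss 23−10 = 13. IC gives δ ≥ 9/22.
For Fennica: gain 1, loss 4 per period, so δ ≥ 1/5.
The tighter constraint is Lumen's, so cooperation needs δ ≥ 9/22.

9/22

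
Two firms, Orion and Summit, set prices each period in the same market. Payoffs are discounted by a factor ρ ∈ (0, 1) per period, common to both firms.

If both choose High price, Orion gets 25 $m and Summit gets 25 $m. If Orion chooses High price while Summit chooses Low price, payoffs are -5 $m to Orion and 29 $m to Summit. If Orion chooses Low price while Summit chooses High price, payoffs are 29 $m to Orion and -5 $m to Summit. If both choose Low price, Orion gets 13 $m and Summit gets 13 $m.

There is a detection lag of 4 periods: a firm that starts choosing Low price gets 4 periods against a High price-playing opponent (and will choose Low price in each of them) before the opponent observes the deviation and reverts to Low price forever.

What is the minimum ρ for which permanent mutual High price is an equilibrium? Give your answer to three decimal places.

A deviator earns 29 for 4 periods, then 13 forever; cooperating earns 25 forever. Multiplying the IC by (1−ρ):
25 ≥ 29(1−ρ^4) + 13ρ^4, so 16·ρ^4 ≥ 4 and ρ^4 ≥ 1/4.
ρ ≥ (1/4)^(1/4) ≈ 0.707.

0.707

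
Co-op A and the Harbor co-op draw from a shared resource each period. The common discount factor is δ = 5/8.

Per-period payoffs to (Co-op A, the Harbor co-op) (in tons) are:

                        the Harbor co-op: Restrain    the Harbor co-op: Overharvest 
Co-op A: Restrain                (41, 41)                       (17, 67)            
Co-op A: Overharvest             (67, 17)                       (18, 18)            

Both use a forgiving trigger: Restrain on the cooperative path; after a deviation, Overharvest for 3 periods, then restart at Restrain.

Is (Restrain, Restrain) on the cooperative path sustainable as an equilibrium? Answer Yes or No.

IC: δ+…+δ^3 ≥ (67−41)/(41−18) = 26/23.
At δ = 5/8: partial sum = 1.2598 ≥ 1.1304. Cooperation sustainable.

Yes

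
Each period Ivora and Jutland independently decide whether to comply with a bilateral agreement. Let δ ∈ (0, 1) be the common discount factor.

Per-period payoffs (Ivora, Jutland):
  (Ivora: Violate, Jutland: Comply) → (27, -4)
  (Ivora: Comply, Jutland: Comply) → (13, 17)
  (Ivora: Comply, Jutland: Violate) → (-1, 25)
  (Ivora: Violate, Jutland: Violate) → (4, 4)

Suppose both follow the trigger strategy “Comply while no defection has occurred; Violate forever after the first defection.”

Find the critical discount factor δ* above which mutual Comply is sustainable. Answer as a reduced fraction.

For Ivora: deviation gain 27−13 = 14, per-period punishment loss 13−4 = 9. IC gives δ ≥ 14/23.
For Jutland: gain 8, loss 13 per period, so δ ≥ 8/21.
The tighter constraint is Ivora's, so cooperation needs δ ≥ 14/23.

14/23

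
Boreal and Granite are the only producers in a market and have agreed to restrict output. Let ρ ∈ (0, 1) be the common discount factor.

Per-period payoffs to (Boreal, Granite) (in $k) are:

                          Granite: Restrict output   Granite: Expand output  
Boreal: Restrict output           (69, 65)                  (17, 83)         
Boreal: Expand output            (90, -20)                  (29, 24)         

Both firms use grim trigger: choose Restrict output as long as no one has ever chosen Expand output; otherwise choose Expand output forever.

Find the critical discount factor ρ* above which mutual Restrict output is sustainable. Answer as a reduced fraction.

For Boreal: deviation gain 90−69 = 21, per-period punishment loss 69−29 = 40. IC gives ρ ≥ 21/61.
For Granite: gain 18, loss 41 per period, so ρ ≥ 18/59.
The tighter constraint is Boreal's, so cooperation needs ρ ≥ 21/61.

21/61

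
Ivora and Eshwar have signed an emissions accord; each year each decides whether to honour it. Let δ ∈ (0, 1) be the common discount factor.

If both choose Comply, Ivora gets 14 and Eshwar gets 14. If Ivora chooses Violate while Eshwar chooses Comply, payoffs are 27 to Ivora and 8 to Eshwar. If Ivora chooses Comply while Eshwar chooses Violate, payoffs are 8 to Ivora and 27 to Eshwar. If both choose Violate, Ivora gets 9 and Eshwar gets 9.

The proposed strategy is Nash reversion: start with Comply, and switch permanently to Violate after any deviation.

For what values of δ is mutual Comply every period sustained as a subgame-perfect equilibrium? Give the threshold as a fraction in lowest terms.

14/(1−δ) ≥ 27 + 9δ/(1−δ)
14 ≥ 27 − 18δ
δ ≥ 13/18.

13/18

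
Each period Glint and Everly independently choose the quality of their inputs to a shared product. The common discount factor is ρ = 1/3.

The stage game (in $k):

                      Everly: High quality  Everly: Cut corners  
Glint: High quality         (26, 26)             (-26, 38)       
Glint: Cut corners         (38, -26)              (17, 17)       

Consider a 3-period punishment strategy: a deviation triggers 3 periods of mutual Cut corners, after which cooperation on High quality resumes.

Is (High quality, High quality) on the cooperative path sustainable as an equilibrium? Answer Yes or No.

No

Comparing payoff streams over the 4 periods until play realigns: cooperate → 26(1+ρ+…+ρ^3); deviate → 38 + 17(ρ+…+ρ^3).
Cooperation is sustained iff (26−17)(ρ+…+ρ^3) ≥ 38−26.
ρ+…+ρ^3 = 1/3·(1−(1/3)^3)/(1−1/3) = 0.4815, and (38−26)/(26−17) = 1.3333.
0.4815 < 1.3333, so cooperation is not sustainable.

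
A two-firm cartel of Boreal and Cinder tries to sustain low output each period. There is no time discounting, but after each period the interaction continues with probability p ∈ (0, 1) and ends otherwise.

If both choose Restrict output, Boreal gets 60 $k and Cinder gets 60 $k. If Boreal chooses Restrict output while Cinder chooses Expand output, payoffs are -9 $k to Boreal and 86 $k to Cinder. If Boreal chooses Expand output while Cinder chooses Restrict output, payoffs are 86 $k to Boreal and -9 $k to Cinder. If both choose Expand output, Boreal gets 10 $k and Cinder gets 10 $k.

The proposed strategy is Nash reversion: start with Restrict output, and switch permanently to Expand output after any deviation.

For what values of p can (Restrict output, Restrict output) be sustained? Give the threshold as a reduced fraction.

13/38

Expected cooperation value is 60 + p·60 + p²·60 + … = 60/(1−p); deviation gives 86 + p·10/(1−p).
60 ≥ 86(1−p) + 10p ⇒ 76p ≥ 26 ⇒ p ≥ 26/76 = 13/38.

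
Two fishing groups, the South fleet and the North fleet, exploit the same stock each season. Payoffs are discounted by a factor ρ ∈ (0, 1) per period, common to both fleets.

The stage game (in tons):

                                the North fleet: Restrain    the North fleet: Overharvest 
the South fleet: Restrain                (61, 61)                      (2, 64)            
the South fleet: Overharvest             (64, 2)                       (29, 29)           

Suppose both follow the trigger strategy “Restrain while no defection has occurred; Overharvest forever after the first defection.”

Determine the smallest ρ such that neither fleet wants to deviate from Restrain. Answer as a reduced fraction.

3/35

61/(1−ρ) ≥ 64 + 29ρ/(1−ρ)
61 ≥ 64 − 35ρ
ρ ≥ 3/35.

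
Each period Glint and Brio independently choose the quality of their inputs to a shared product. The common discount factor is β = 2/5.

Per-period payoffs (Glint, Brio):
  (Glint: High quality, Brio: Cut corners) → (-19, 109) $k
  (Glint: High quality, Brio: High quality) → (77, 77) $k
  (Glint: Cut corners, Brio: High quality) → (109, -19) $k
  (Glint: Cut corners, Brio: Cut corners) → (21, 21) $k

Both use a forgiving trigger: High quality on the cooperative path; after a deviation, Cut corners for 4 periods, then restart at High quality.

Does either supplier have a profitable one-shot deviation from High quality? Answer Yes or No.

No

IC: β+…+β^4 ≥ (109−77)/(77−21) = 4/7.
At β = 2/5: partial sum = 0.6496 ≥ 0.5714. Cooperation sustainable.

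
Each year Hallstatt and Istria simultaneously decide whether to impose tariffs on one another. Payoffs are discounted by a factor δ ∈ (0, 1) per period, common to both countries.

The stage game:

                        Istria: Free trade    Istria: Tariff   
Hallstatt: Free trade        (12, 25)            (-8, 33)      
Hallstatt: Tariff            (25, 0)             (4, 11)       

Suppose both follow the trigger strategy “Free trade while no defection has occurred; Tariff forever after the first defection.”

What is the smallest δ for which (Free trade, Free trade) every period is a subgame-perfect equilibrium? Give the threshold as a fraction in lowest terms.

13/21

Hallstatt: cooperation gives 12 each period; deviation gives 25 once then 4 forever.
  12/(1−δ) ≥ 25 + 4δ/(1−δ) ⇒ δ ≥ 13/21.
Istria: cooperation gives 25 each period; deviation gives 33 once then 11 forever.
  δ ≥ 8/22 = 4/11.
Both must hold, so the binding constraint is Hallstatt's: δ ≥ 13/21.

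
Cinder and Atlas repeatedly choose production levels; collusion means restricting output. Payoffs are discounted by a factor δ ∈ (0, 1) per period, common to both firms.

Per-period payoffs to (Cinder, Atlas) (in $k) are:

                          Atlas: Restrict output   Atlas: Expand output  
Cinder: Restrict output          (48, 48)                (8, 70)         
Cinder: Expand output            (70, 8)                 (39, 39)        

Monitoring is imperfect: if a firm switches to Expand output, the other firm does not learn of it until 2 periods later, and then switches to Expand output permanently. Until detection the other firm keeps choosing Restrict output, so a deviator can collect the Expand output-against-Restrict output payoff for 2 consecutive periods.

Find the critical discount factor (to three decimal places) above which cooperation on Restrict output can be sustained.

0.842

The best deviation is to choose Expand output for all 2 undetected periods, earning 70 each, then 39 forever once detected.
Deviation value: 70(1−δ^2)/(1−δ) + 39δ^2/(1−δ); cooperation value: 48/(1−δ).
IC: 48 ≥ 70(1−δ^2) + 39δ^2 = 70 − 31δ^2.
So δ^2 ≥ 22/31, giving δ ≥ (22/31)^(1/2) ≈ 0.842.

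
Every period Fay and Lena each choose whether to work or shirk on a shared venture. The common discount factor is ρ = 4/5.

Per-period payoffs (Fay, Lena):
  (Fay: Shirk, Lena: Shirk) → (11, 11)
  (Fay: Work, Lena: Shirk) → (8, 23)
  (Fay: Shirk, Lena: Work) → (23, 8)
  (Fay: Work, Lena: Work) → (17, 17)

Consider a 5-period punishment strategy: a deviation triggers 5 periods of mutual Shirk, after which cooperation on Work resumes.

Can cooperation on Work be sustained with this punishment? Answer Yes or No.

Yes

Comparing payoff streams over the 6 periods until play realigns: cooperate → 17(1+ρ+…+ρ^5); deviate → 23 + 11(ρ+…+ρ^5).
Cooperation is sustained iff (17−11)(ρ+…+ρ^5) ≥ 23−17.
ρ+…+ρ^5 = 4/5·(1−(4/5)^5)/(1−4/5) = 2.6893, and (23−17)/(17−11) = 1.0000.
2.6893 ≥ 1.0000, so cooperation is sustainable.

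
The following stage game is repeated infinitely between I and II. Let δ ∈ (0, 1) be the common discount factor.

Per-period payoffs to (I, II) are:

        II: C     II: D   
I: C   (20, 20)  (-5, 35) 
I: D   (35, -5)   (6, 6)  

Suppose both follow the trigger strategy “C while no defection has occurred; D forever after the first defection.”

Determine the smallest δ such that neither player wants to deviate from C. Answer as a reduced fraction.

Under grim trigger the critical discount factor is (T−C)/(T−P) with T = 35, C = 20, P = 6.
δ* = (35−20)/(35−6) = 15/29.

15/29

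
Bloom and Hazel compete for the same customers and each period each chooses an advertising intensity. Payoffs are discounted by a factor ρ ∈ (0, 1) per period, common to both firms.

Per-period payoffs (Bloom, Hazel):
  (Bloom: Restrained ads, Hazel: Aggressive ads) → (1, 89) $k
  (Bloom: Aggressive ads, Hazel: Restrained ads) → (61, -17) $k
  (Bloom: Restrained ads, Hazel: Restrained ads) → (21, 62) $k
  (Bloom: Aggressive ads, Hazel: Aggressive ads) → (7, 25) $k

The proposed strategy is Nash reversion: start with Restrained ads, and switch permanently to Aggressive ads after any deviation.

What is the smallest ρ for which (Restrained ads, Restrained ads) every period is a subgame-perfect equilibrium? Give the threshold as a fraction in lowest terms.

20/27

Bloom: cooperation gives 21 each period; deviation gives 61 once then 7 forever.
  21/(1−ρ) ≥ 61 + 7ρ/(1−ρ) ⇒ ρ ≥ 40/54 = 20/27.
Hazel: cooperation gives 62 each period; deviation gives 89 once then 25 forever.
  ρ ≥ 27/64.
Both must hold, so the binding constraint is Bloom's: ρ ≥ 20/27.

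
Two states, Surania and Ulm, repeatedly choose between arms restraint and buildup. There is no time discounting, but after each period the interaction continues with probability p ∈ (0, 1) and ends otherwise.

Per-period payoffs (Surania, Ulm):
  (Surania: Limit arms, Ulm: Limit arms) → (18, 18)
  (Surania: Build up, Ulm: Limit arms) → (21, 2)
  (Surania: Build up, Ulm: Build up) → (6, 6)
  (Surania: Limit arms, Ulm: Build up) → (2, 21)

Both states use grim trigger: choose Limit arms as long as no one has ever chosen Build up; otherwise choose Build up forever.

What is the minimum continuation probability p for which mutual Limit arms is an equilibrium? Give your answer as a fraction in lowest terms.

1/5

Expected cooperation value is 18 + p·18 + p²·18 + … = 18/(1−p); deviation gives 21 + p·6/(1−p).
18 ≥ 21(1−p) + 6p ⇒ 15p ≥ 3 ⇒ p ≥ 3/15 = 1/5.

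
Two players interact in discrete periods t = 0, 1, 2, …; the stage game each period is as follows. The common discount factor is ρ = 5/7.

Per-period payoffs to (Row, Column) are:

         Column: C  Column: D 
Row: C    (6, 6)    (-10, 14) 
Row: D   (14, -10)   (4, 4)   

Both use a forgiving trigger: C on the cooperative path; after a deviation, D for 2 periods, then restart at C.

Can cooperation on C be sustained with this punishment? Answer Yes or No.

A one-shot deviation gives 14 now, then 4 for 2 periods, then back to 6.
Gain from deviating: (14−6) today; loss: (6−4) in each of the next 2 periods.
No-deviation condition: (6−4)(ρ+…+ρ^2) ≥ 14−6, i.e. ρ+…+ρ^2 ≥ 4.
At ρ = 5/7: ρ+…+ρ^2 = 1.2245 < 4.0000.
So cooperation is not sustainable.

No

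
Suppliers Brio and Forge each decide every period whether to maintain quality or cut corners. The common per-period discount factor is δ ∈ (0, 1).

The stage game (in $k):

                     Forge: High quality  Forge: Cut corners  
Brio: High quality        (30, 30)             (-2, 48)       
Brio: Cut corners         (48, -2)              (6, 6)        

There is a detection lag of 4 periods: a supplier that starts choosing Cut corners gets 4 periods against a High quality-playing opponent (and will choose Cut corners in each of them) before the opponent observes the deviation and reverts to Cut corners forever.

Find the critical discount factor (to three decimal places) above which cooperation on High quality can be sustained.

0.809

Deviating for the 4 undetected periods gains 48−30 = 18 per period over cooperation, then loses 30−6 = 24 per period forever once punishment starts.
Gain: 18(1 + δ + … + δ^3); loss: 24·δ^4/(1−δ).
No profitable deviation ⇔ 18(1−δ^4) ≤ 24·δ^4, i.e. δ^4 ≥ 18/(18+24) = 3/7.
Hence δ ≥ (3/7)^(1/4) ≈ 0.809.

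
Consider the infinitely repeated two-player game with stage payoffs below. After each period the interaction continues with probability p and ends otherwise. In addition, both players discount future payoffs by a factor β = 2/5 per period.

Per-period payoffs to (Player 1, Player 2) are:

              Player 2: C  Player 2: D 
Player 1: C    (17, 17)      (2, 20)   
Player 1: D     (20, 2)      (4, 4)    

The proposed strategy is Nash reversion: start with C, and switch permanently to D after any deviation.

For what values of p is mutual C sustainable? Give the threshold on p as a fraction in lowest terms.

Expected continuation weight on next period's payoff is β·p = 2/5·p, which plays the role of the discount factor.
Cooperation requires 2/5·p ≥ (20−17)/(20−4) = 3/16, hence p ≥ 15/32.

15/32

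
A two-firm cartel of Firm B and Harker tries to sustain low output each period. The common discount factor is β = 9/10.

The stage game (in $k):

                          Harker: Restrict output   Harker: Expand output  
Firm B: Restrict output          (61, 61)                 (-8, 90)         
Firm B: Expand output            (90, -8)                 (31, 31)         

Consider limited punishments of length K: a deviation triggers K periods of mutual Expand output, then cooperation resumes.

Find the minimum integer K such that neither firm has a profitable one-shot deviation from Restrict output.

2

IC: β(1−β^K)/(1−β) ≥ (90−61)/(61−31) = 29/30.
With β = 9/10: need 1 − β^K ≥ 29/30·(1−9/10)/(9/10), i.e. β^K ≤ 0.8926.
Since (9/10)^1 = 0.9000 and (9/10)^2 = 0.8100, the smallest such K is 2.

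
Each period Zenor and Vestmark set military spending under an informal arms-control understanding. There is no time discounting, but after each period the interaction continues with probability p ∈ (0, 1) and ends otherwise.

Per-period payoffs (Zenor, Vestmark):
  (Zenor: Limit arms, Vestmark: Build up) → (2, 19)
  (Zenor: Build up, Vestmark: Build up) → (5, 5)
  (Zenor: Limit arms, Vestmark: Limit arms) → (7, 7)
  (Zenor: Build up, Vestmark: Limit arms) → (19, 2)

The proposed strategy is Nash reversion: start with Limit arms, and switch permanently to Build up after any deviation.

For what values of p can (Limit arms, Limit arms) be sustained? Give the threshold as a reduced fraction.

6/7

With no time discounting, the continuation probability p plays the role of the discount factor.
Grim-trigger IC: 7/(1−p) ≥ 19 + 5p/(1−p) ⇒ p ≥ (19−7)/(19−5) = 6/7.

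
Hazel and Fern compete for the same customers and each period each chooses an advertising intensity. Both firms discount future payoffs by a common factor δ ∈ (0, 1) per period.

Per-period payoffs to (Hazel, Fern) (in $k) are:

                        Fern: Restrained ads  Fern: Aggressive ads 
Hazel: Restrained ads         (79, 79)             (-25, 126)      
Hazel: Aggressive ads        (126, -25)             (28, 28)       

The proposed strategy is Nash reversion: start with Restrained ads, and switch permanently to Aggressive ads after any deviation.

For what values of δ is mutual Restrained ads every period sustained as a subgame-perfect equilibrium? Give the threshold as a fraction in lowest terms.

47/98

One-period gain from deviating is 126 − 79 = 47. The loss is 79 − 28 = 51 in every subsequent period, with present value 51·δ/(1−δ).
Deviation is unprofitable when 51·δ/(1−δ) ≥ 47, i.e. δ/(1−δ) ≥ 47/51.
Equivalently δ ≥ 47/(47+51) = 47/98.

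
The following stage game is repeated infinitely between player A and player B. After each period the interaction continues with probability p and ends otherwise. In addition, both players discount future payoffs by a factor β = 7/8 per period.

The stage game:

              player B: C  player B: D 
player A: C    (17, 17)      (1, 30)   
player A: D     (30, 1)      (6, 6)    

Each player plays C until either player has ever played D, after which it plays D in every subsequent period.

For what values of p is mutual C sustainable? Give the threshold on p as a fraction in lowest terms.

With continuation probability p and discount β, the effective per-period discount factor is βp.
Grim-trigger IC: βp ≥ (30−17)/(30−6) = 13/24.
So p ≥ (13/24)/(7/8) = 13/21.

13/21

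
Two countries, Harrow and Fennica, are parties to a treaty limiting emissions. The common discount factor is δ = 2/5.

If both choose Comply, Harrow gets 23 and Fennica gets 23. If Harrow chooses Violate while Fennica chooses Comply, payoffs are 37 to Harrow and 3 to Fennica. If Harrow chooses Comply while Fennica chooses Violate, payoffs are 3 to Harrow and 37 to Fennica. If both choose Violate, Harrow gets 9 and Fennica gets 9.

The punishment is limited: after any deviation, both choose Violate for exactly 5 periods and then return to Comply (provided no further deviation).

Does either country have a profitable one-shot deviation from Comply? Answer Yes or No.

A one-shot deviation gives 37 now, then 9 for 5 periods, then back to 23.
Gain from deviating: (37−23) today; loss: (23−9) in each of the next 5 periods.
No-deviation condition: (23−9)(δ+…+δ^5) ≥ 37−23, i.e. δ+…+δ^5 ≥ 1.
At δ = 2/5: δ+…+δ^5 = 0.6598 < 1.0000.
So cooperation is not sustainable.

Yes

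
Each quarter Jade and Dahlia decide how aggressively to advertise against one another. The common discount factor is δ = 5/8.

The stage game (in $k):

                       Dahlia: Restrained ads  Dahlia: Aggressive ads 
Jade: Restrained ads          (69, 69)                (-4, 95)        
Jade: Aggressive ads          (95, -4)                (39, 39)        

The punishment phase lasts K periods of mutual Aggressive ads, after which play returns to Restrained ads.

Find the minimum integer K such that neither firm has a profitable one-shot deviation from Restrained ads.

No profitable deviation requires (69−39)(δ+…+δ^K) ≥ 95−69, i.e. δ+…+δ^K ≥ 13/15 ≈ 0.8667.
With δ = 5/8, the partial sums are K=1: 0.6250, K=2: 1.0156.
K = 2 is the first length at which the sum reaches 0.8667.

2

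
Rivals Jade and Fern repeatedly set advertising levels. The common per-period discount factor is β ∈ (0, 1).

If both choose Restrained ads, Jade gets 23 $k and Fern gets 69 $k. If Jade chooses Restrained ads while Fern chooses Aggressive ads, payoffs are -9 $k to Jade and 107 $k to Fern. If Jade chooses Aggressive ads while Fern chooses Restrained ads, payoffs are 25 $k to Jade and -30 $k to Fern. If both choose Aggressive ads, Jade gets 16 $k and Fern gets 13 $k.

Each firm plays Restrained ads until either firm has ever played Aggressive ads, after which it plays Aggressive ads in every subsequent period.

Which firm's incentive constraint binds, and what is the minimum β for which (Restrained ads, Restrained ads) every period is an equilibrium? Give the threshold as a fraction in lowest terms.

Fern; β ≥ 19/47

Jade: cooperation gives 23 each period; deviation gives 25 once then 16 forever.
  23/(1−β) ≥ 25 + 16β/(1−β) ⇒ β ≥ 2/9.
Fern: cooperation gives 69 each period; deviation gives 107 once then 13 forever.
  β ≥ 38/94 = 19/47.
Both must hold, so the binding constraint is Fern's: β ≥ 19/47.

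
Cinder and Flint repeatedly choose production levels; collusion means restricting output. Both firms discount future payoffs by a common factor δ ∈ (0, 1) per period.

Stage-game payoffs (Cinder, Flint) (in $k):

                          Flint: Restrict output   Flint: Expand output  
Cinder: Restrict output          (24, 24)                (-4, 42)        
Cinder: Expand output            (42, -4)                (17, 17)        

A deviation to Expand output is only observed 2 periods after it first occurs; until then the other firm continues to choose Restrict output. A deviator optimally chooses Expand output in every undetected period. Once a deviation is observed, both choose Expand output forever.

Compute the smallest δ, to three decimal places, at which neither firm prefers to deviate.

The best deviation is to choose Expand output for all 2 undetected periods, earning 42 each, then 17 forever once detected.
Deviation value: 42(1−δ^2)/(1−δ) + 17δ^2/(1−δ); cooperation value: 24/(1−δ).
IC: 24 ≥ 42(1−δ^2) + 17δ^2 = 42 − 25δ^2.
So δ^2 ≥ 18/25, giving δ ≥ (18/25)^(1/2) ≈ 0.849.

0.849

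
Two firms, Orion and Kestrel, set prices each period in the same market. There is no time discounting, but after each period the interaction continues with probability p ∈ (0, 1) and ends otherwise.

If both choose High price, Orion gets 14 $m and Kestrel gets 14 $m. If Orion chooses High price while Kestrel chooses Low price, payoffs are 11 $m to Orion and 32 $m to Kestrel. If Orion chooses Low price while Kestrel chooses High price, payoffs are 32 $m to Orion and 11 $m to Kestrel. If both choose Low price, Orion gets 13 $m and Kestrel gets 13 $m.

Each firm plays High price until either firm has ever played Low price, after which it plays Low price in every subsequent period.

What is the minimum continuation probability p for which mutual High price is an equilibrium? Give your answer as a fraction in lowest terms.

Expected cooperation value is 14 + p·14 + p²·14 + … = 14/(1−p); deviation gives 32 + p·13/(1−p).
14 ≥ 32(1−p) + 13p ⇒ 19p ≥ 18 ⇒ p ≥ 18/19.

18/19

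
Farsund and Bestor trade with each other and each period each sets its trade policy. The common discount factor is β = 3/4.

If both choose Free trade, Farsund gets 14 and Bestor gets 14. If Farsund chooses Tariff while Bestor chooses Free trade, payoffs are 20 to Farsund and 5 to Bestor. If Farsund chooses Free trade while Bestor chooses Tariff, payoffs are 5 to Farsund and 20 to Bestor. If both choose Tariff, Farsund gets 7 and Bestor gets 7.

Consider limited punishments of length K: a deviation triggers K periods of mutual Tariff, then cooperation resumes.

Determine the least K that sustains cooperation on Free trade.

2

No profitable deviation requires (14−7)(β+…+β^K) ≥ 20−14, i.e. β+…+β^K ≥ 6/7 ≈ 0.8571.
With β = 3/4, the partial sums are K=1: 0.7500, K=2: 1.3125.
K = 2 is the first length at which the sum reaches 0.8571.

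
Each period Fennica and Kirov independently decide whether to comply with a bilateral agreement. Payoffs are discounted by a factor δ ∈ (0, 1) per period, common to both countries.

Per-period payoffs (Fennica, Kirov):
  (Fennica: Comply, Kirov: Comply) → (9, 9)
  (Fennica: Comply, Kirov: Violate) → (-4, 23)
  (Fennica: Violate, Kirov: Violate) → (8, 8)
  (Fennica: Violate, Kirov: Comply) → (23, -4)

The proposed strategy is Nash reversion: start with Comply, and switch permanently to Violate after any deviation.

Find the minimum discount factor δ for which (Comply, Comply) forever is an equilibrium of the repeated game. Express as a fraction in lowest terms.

One-period gain from deviating is 23 − 9 = 14. The loss is 9 − 8 = 1 in every subsequent period, with present value 1·δ/(1−δ).
Deviation is unprofitable when 1·δ/(1−δ) ≥ 14, i.e. δ/(1−δ) ≥ 14.
Equivalently δ ≥ 14/(14+1) = 14/15.

14/15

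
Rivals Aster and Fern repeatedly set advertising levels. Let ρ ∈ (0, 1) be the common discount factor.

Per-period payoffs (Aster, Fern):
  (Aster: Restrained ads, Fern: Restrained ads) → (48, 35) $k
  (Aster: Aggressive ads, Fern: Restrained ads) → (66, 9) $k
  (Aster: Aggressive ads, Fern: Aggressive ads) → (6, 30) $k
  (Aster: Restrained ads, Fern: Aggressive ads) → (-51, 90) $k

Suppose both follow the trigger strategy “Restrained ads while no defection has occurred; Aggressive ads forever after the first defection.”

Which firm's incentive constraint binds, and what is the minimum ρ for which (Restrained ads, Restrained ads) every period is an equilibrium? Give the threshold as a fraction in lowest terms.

For Aster: deviation gain 66−48 = 18, per-period punishment loss 48−6 = 42. IC gives ρ ≥ 18/60 = 3/10.
For Fern: gain 55, loss 5 per period, so ρ ≥ 55/60 = 11/12.
The tighter constraint is Fern's, so cooperation needs ρ ≥ 11/12.

Fern; ρ ≥ 11/12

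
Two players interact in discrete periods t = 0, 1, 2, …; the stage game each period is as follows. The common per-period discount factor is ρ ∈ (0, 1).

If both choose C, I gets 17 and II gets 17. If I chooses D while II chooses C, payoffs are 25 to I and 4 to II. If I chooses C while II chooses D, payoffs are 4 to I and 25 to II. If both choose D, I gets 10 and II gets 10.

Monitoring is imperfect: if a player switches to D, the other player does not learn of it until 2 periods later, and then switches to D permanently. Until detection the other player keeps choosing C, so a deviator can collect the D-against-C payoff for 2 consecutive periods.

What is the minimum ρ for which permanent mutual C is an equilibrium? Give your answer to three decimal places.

Deviating for the 2 undetected periods gains 25−17 = 8 per period over cooperation, then loses 17−10 = 7 per period forever once punishment starts.
Gain: 8(1 + ρ + … + ρ^1); loss: 7·ρ^2/(1−ρ).
No profitable deviation ⇔ 8(1−ρ^2) ≤ 7·ρ^2, i.e. ρ^2 ≥ 8/(8+7) = 8/15.
Hence ρ ≥ (8/15)^(1/2) ≈ 0.730.

0.730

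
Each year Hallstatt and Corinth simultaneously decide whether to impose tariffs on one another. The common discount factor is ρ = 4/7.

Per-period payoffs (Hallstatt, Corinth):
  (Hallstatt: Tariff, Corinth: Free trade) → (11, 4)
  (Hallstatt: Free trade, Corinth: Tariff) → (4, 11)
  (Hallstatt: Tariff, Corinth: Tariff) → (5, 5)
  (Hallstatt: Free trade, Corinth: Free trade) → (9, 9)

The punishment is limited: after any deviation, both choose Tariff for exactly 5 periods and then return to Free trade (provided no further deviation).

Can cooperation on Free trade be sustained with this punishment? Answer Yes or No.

Comparing payoff streams over the 6 periods until play realigns: cooperate → 9(1+ρ+…+ρ^5); deviate → 11 + 5(ρ+…+ρ^5).
Cooperation is sustained iff (9−5)(ρ+…+ρ^5) ≥ 11−9.
ρ+…+ρ^5 = 4/7·(1−(4/7)^5)/(1−4/7) = 1.2521, and (11−9)/(9−5) = 0.5000.
1.2521 ≥ 0.5000, so cooperation is sustainable.

Yes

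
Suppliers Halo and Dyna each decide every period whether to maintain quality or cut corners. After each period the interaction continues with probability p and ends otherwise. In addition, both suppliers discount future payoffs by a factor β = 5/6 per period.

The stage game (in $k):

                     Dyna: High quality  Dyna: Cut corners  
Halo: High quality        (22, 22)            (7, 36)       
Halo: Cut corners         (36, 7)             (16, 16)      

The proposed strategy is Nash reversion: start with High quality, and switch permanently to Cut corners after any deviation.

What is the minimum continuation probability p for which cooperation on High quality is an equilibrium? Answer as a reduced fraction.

21/25

With continuation probability p and discount β, the effective per-period discount factor is βp.
Grim-trigger IC: βp ≥ (36−22)/(36−16) = 7/10.
So p ≥ (7/10)/(5/6) = 21/25.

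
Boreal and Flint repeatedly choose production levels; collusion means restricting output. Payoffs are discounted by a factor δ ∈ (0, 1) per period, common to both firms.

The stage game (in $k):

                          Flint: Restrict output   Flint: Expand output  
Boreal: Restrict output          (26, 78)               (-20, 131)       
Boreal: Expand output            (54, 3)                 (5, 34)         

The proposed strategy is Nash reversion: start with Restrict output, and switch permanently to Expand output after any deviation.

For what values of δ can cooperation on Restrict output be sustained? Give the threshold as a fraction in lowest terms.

Boreal: cooperation gives 26 each period; deviation gives 54 once then 5 forever.
  26/(1−δ) ≥ 54 + 5δ/(1−δ) ⇒ δ ≥ 28/49 = 4/7.
Flint: cooperation gives 78 each period; deviation gives 131 once then 34 forever.
  δ ≥ 53/97.
Both must hold, so the binding constraint is Boreal's: δ ≥ 4/7.

4/7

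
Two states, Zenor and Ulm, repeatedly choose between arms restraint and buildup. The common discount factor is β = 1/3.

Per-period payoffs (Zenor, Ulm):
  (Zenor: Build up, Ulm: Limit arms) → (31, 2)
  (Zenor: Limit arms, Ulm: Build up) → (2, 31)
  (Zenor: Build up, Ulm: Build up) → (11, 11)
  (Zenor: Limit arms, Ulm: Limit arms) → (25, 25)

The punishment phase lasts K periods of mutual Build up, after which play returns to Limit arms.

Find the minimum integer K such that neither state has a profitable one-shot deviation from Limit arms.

2

No profitable deviation requires (25−11)(β+…+β^K) ≥ 31−25, i.e. β+…+β^K ≥ 3/7 ≈ 0.4286.
With β = 1/3, the partial sums are K=1: 0.3333, K=2: 0.4444.
K = 2 is the first length at which the sum reaches 0.4286.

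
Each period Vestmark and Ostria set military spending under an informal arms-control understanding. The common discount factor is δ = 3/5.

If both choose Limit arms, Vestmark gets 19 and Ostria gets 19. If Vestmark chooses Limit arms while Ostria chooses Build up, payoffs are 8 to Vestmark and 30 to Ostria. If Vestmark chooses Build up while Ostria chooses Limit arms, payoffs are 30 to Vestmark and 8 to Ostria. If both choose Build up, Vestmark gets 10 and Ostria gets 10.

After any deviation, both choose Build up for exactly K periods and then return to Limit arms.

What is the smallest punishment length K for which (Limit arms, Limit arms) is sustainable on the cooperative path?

Need Σ_{k=1}^{K} δ^k ≥ (30−19)/(19−10) = 1.2222 at δ = 3/5.
At K = 3 the sum is 1.1760 < 1.2222; at K = 4 it is 1.3056 ≥ 1.2222.
So the minimum punishment length is K = 4.

4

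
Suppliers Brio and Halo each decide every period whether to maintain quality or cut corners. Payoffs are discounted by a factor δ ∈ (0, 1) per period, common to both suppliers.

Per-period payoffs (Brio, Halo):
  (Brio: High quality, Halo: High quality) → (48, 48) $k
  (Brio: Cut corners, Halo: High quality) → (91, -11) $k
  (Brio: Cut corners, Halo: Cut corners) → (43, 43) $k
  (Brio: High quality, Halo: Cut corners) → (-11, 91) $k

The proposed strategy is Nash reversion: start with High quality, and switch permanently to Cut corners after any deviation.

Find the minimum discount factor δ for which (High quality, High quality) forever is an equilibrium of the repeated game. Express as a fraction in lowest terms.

Under grim trigger the critical discount factor is (T−C)/(T−P) with T = 91, C = 48, P = 43.
δ* = (91−48)/(91−43) = 43/48.

43/48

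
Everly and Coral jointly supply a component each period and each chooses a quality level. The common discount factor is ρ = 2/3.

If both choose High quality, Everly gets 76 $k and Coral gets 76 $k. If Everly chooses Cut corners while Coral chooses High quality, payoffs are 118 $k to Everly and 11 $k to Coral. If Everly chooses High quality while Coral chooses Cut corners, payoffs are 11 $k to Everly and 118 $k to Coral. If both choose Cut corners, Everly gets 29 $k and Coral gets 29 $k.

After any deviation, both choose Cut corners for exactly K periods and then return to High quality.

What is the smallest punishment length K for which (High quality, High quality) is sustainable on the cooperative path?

2

No profitable deviation requires (76−29)(ρ+…+ρ^K) ≥ 118−76, i.e. ρ+…+ρ^K ≥ 42/47 ≈ 0.8936.
With ρ = 2/3, the partial sums are K=1: 0.6667, K=2: 1.1111.
K = 2 is the first length at which the sum reaches 0.8936.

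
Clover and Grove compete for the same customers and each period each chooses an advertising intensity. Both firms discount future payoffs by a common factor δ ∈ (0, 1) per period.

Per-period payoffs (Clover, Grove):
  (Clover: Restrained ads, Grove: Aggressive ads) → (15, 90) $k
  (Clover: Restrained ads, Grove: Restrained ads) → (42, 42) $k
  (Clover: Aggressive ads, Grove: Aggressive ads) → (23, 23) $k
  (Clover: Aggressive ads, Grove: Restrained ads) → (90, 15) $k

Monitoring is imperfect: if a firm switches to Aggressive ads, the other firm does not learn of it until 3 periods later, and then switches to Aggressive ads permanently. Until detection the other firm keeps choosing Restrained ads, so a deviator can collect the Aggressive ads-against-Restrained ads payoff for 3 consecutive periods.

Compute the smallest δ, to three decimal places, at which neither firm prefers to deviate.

A deviator earns 90 for 3 periods, then 23 forever; cooperating earns 42 forever. Multiplying the IC by (1−δ):
42 ≥ 90(1−δ^3) + 23δ^3, so 67·δ^3 ≥ 48 and δ^3 ≥ 48/67.
δ ≥ (48/67)^(1/3) ≈ 0.895.

0.895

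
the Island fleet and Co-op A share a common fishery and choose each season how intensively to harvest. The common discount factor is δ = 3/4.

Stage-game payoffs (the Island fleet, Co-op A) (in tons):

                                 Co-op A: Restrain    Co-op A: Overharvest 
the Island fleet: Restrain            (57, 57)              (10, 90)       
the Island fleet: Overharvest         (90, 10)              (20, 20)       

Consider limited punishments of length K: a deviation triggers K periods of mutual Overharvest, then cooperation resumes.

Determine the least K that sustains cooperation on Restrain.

2

IC: δ(1−δ^K)/(1−δ) ≥ (90−57)/(57−20) = 33/37.
With δ = 3/4: need 1 − δ^K ≥ 33/37·(1−3/4)/(3/4), i.e. δ^K ≤ 0.7027.
Since (3/4)^1 = 0.7500 and (3/4)^2 = 0.5625, the smallest such K is 2.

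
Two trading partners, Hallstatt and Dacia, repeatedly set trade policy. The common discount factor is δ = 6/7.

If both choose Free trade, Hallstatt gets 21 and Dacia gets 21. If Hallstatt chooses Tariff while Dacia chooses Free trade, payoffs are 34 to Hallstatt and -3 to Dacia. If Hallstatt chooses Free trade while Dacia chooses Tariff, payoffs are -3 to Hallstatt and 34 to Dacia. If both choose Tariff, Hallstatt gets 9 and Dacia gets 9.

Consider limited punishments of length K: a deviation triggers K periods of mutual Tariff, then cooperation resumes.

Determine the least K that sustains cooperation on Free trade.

Need Σ_{k=1}^{K} δ^k ≥ (34−21)/(21−9) = 1.0833 at δ = 6/7.
At K = 1 the sum is 0.8571 < 1.0833; at K = 2 it is 1.5918 ≥ 1.0833.
So the minimum punishment length is K = 2.

2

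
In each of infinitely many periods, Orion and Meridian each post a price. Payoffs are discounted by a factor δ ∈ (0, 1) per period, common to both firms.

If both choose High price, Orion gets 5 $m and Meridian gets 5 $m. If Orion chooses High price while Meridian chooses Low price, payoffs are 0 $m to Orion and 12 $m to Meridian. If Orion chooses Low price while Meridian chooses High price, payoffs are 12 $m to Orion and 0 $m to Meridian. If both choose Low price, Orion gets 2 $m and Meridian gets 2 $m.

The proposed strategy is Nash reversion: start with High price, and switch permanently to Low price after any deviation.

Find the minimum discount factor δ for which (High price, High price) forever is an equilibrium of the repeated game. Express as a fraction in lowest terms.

Cooperation forever yields 5 each period: 5/(1−δ).
Deviating yields 12 once, then 2 forever: 12 + 2δ/(1−δ).
No profitable deviation requires 5/(1−δ) ≥ 12 + 2δ/(1−δ).
Multiplying by (1−δ): 5 ≥ 12(1−δ) + 2δ = 12 − 10δ.
So 10δ ≥ 7, i.e. δ ≥ 7/10.

7/10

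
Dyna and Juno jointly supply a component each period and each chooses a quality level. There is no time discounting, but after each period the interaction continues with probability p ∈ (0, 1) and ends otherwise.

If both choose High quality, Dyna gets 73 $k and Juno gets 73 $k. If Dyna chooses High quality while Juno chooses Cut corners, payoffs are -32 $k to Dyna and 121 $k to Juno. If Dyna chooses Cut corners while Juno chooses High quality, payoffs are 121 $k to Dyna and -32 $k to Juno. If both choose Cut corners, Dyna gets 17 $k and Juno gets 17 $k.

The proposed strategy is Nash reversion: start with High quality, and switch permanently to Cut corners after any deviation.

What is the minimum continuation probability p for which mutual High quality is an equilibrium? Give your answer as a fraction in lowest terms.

Expected cooperation value is 73 + p·73 + p²·73 + … = 73/(1−p); deviation gives 121 + p·17/(1−p).
73 ≥ 121(1−p) + 17p ⇒ 104p ≥ 48 ⇒ p ≥ 48/104 = 6/13.

6/13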